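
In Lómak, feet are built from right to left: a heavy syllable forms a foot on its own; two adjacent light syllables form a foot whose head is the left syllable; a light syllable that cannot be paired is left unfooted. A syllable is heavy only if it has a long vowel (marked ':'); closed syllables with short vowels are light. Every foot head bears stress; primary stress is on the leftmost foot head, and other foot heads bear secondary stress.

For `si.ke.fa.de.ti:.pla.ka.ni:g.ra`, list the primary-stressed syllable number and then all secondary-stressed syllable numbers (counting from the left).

Weights: 1 si L, 2 ke L, 3 fa L, 4 de L, 5 ti: H, 6 pla L, 7 ka L, 8 ni:g H, 9 ra L.
Parse right to left (heavy = foot alone; LL = one foot; stranded L unfooted): (ˈsi.ke) (ˈfa.de) (ˈti:) (ˈpla.ka) (ˈni:g) ra.
Foot heads: 1, 3, 5, 6, 8.
Primary stress on the leftmost head = syllable 1.
Secondary stress on 3, 5, 6, 8: ˈsi.ke.ˌfa.de.ˌti:.ˌpla.ka.ˌni:g.ra.

primary 1, secondary 3, 5, 6, 8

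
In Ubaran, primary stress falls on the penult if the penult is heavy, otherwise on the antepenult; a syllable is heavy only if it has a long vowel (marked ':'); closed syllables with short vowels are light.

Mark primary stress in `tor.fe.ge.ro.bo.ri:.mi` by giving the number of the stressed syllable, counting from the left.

6

Weights: 5 bo L, 6 ri: H, 7 mi L.
The penult (syllable 6, ri:) is heavy, so it takes stress.
Primary stress: syllable 6 → tor.fe.ge.ro.bo.ˈri:.mi.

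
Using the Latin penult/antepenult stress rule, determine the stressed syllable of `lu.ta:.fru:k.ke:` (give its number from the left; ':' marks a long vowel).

Classical Latin: stress the penult if heavy (long vowel or closed), else the antepenult.
Weights: 2 ta: H, 3 fru:k H, 4 ke: H.
The penult (syllable 3, fru:k) is heavy, so it takes stress.
Stress on syllable 3: lu.ta:.ˈfru:k.ke:.

3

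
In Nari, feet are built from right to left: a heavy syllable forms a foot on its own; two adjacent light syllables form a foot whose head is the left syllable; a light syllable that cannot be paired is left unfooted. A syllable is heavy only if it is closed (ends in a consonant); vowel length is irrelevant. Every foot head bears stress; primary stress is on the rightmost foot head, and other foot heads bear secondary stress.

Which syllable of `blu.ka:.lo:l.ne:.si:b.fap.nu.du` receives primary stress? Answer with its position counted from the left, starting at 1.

Weights: 1 blu L, 2 ka: L, 3 lo:l H, 4 ne: L, 5 si:b H, 6 fap H, 7 nu L, 8 du L.
Parse right to left (heavy = foot alone; LL = one foot; stranded L unfooted): (ˈblu.ka:) (ˈlo:l) ne: (ˈsi:b) (ˈfap) (ˈnu.du).
Foot heads: 1, 3, 5, 6, 7.
Primary stress on the rightmost head = syllable 7.
Primary stress: syllable 7 → blu.ka:.lo:l.ne:.si:b.fap.ˈnu.du.

7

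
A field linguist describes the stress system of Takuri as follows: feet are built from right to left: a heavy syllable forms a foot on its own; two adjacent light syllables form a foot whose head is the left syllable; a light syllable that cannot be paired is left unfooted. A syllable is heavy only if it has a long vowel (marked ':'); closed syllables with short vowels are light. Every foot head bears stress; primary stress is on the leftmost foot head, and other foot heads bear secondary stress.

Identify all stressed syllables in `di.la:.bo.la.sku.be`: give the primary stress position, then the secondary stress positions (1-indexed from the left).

primary 2, secondary 3, 5

Weights: 1 di L, 2 la: H, 3 bo L, 4 la L, 5 sku L, 6 be L.
Parse right to left (heavy = foot alone; LL = one foot; stranded L unfooted): di (ˈla:) (ˈbo.la) (ˈsku.be).
Foot heads: 2, 3, 5.
Primary stress on the leftmost head = syllable 2.
Secondary stress on 3, 5: di.ˈla:.ˌbo.la.ˌsku.be.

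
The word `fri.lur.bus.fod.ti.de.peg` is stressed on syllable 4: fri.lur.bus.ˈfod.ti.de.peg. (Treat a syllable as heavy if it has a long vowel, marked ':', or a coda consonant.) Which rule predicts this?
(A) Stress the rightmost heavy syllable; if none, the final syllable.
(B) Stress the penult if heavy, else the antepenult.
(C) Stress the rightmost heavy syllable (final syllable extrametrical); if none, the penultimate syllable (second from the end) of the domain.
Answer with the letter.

Rule A → syllable 7 (observed: 4).
Rule B → syllable 5 (observed: 4).
Rule C → syllable 4 ✓.

C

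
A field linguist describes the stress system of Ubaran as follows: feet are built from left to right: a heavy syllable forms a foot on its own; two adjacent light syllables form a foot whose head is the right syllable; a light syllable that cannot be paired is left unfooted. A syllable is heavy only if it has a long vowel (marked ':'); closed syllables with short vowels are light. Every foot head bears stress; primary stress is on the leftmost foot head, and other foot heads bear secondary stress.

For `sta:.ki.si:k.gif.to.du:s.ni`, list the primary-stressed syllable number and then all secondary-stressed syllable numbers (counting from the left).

Weights: 1 sta: H, 2 ki L, 3 si:k H, 4 gif L, 5 to L, 6 du:s H, 7 ni L.
Parse left to right (heavy = foot alone; LL = one foot; stranded L unfooted): (ˈsta:) ki (ˈsi:k) (gif.ˈto) (ˈdu:s) ni.
Foot heads: 1, 3, 5, 6.
Primary stress on the leftmost head = syllable 1.
Secondary stress on 3, 5, 6: ˈsta:.ki.ˌsi:k.gif.ˌto.ˌdu:s.ni.

primary 1, secondary 3, 5, 6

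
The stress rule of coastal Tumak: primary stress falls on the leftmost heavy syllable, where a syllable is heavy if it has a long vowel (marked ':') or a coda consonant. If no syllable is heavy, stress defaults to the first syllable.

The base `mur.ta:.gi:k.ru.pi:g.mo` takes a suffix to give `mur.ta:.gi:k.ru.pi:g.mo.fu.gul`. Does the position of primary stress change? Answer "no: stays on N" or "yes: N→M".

no: stays on 1

Base `mur.ta:.gi:k.ru.pi:g.mo` (6 syllables):
  Weights: 1 mur H, 2 ta: H, 3 gi:k H, 4 ru L, 5 pi:g H, 6 mo L.
  Heavy syllables in the domain: 1, 2, 3, 5. The leftmost is syllable 1 (mur).
  → primary stress on syllable 1.
Suffixed `mur.ta:.gi:k.ru.pi:g.mo.fu.gul` (8 syllables):
  Weights: 1 mur H, 2 ta: H, 3 gi:k H, 4 ru L, 5 pi:g H, 6 mo L, 7 fu L, 8 gul H.
  Heavy syllables in the domain: 1, 2, 3, 5, 8. The leftmost is syllable 1 (mur).
  → primary stress on syllable 1.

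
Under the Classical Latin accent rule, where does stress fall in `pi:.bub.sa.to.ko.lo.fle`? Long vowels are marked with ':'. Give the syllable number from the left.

5

Classical Latin: stress the penult if heavy (long vowel or closed), else the antepenult.
Weights: 5 ko L, 6 lo L, 7 fle L.
The penult (syllable 6, lo) is light, so stress falls on the antepenult (syllable 5, ko).
Stress on syllable 5: pi:.bub.sa.to.ˈko.lo.fle.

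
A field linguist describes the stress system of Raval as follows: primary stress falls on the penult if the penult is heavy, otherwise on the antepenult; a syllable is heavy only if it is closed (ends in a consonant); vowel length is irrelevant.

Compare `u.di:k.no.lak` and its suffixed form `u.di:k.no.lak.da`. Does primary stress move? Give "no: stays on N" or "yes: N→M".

Base `u.di:k.no.lak` (4 syllables):
  Weights: 2 di:k H, 3 no L, 4 lak H.
  The penult (syllable 3, no) is light, so stress falls on the antepenult (syllable 2, di:k).
  → primary stress on syllable 2.
Suffixed `u.di:k.no.lak.da` (5 syllables):
  Weights: 3 no L, 4 lak H, 5 da L.
  The penult (syllable 4, lak) is heavy, so it takes stress.
  → primary stress on syllable 4.

yes: 2→4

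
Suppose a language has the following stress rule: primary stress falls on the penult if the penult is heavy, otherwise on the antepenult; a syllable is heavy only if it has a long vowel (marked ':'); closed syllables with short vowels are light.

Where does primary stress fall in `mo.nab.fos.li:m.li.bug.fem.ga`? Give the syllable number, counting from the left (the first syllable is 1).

6

Weights: 6 bug L, 7 fem L, 8 ga L.
The penult (syllable 7, fem) is light, so stress falls on the antepenult (syllable 6, bug).
Primary stress: syllable 6 → mo.nab.fos.li:m.li.ˈbug.fem.ga.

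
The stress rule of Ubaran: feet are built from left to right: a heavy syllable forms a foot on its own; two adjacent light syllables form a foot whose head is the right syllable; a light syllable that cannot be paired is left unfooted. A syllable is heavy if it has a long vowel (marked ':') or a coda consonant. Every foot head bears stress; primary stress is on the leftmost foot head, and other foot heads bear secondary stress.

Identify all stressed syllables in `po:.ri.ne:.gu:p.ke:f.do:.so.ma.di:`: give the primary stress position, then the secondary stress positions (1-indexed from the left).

primary 1, secondary 3, 4, 5, 6, 8, 9

Weights: 1 po: H, 2 ri L, 3 ne: H, 4 gu:p H, 5 ke:f H, 6 do: H, 7 so L, 8 ma L, 9 di: H.
Parse left to right (heavy = foot alone; LL = one foot; stranded L unfooted): (ˈpo:) ri (ˈne:) (ˈgu:p) (ˈke:f) (ˈdo:) (so.ˈma) (ˈdi:).
Foot heads: 1, 3, 4, 5, 6, 8, 9.
Primary stress on the leftmost head = syllable 1.
Secondary stress on 3, 4, 5, 6, 8, 9: ˈpo:.ri.ˌne:.ˌgu:p.ˌke:f.ˌdo:.so.ˌma.ˌdi:.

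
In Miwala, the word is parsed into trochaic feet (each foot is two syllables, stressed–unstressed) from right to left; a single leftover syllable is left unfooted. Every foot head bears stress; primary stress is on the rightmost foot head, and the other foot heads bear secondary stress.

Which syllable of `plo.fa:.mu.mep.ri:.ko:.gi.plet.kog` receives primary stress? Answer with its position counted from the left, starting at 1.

8

Parse right to left into trochaic (ˈσσ) feet: plo (ˈfa:.mu) (ˈmep.ri:) (ˈko:.gi) (ˈplet.kog). Syllable 1 is left unfooted.
Foot heads (stressed positions): 2, 4, 6, 8.
End Rule Rightmost: primary stress on the rightmost head = syllable 8.
Primary stress: syllable 8 → plo.fa:.mu.mep.ri:.ko:.gi.ˈplet.kog.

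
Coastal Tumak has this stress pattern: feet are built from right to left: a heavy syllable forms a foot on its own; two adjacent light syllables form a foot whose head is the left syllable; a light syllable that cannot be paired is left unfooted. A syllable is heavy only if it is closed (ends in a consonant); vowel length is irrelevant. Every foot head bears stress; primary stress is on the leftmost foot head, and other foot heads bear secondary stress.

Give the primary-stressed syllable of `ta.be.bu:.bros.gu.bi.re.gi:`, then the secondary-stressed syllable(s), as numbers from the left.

primary 2, secondary 4, 5, 7

Weights: 1 ta L, 2 be L, 3 bu: L, 4 bros H, 5 gu L, 6 bi L, 7 re L, 8 gi: L.
Parse right to left (heavy = foot alone; LL = one foot; stranded L unfooted): ta (ˈbe.bu:) (ˈbros) (ˈgu.bi) (ˈre.gi:).
Foot heads: 2, 4, 5, 7.
Primary stress on the leftmost head = syllable 2.
Secondary stress on 4, 5, 7: ta.ˈbe.bu:.ˌbros.ˌgu.bi.ˌre.gi:.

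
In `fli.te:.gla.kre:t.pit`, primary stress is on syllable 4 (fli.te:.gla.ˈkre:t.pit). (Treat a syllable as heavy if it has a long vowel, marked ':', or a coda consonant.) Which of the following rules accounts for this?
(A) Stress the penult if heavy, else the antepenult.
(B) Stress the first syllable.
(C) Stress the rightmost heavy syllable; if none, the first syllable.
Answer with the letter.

Rule A → syllable 4 ✓.
Rule B → syllable 1 (observed: 4).
Rule C → syllable 5 (observed: 4).

A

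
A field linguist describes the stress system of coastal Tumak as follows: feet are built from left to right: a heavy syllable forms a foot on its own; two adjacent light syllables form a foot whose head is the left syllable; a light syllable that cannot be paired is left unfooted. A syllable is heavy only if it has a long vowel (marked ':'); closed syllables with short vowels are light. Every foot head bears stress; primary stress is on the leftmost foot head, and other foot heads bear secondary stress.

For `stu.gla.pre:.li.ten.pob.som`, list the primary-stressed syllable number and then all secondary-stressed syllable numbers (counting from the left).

primary 1, secondary 3, 4, 6

Weights: 1 stu L, 2 gla L, 3 pre: H, 4 li L, 5 ten L, 6 pob L, 7 som L.
Parse left to right (heavy = foot alone; LL = one foot; stranded L unfooted): (ˈstu.gla) (ˈpre:) (ˈli.ten) (ˈpob.som).
Foot heads: 1, 3, 4, 6.
Primary stress on the leftmost head = syllable 1.
Secondary stress on 3, 4, 6: ˈstu.gla.ˌpre:.ˌli.ten.ˌpob.som.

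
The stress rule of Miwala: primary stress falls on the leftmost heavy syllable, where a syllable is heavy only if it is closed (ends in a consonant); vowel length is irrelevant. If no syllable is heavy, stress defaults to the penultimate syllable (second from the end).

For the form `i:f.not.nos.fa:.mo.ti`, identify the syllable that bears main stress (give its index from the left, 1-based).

1

Weights: 1 i:f H, 2 not H, 3 nos H, 4 fa: L, 5 mo L, 6 ti L.
Heavy syllables in the domain: 1, 2, 3. The leftmost is syllable 1 (i:f).
Primary stress: syllable 1 → ˈi:f.not.nos.fa:.mo.ti.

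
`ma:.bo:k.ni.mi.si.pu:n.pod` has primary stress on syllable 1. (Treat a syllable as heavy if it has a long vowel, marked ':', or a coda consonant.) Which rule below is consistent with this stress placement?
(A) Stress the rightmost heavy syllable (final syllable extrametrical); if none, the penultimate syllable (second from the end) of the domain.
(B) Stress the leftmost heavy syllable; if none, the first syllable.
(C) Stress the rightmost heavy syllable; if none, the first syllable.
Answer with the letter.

B

Rule A → syllable 6 (observed: 1).
Rule B → syllable 1 ✓.
Rule C → syllable 7 (observed: 1).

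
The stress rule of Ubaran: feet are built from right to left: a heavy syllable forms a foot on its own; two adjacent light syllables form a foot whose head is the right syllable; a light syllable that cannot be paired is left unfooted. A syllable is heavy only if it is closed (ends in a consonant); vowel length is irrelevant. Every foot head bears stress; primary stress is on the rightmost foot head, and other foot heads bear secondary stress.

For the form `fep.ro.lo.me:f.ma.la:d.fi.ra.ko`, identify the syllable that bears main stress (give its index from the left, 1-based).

Weights: 1 fep H, 2 ro L, 3 lo L, 4 me:f H, 5 ma L, 6 la:d H, 7 fi L, 8 ra L, 9 ko L.
Parse right to left (heavy = foot alone; LL = one foot; stranded L unfooted): (ˈfep) (ro.ˈlo) (ˈme:f) ma (ˈla:d) fi (ra.ˈko).
Foot heads: 1, 3, 4, 6, 9.
Primary stress on the rightmost head = syllable 9.
Primary stress: syllable 9 → fep.ro.lo.me:f.ma.la:d.fi.ra.ˈko.

9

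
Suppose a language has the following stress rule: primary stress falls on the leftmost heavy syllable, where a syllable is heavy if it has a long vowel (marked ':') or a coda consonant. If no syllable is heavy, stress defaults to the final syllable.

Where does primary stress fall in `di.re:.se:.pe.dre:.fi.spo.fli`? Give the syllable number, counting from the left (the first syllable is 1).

2

Weights: 1 di L, 2 re: H, 3 se: H, 4 pe L, 5 dre: H, 6 fi L, 7 spo L, 8 fli L.
Heavy syllables in the domain: 2, 3, 5. The leftmost is syllable 2 (re:).
Primary stress: syllable 2 → di.ˈre:.se:.pe.dre:.fi.spo.fli.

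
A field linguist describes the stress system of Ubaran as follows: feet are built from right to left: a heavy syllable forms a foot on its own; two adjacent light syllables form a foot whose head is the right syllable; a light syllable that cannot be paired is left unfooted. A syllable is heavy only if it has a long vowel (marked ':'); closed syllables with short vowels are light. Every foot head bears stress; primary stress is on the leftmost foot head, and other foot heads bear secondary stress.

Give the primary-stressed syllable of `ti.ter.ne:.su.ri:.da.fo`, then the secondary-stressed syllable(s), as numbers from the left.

primary 2, secondary 3, 5, 7

Weights: 1 ti L, 2 ter L, 3 ne: H, 4 su L, 5 ri: H, 6 da L, 7 fo L.
Parse right to left (heavy = foot alone; LL = one foot; stranded L unfooted): (ti.ˈter) (ˈne:) su (ˈri:) (da.ˈfo).
Foot heads: 2, 3, 5, 7.
Primary stress on the leftmost head = syllable 2.
Secondary stress on 3, 5, 7: ti.ˈter.ˌne:.su.ˌri:.da.ˌfo.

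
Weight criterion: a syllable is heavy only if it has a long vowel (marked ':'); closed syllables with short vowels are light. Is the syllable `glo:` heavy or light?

`glo:`: long vowel, open (no coda). Long vowel → heavy.

heavy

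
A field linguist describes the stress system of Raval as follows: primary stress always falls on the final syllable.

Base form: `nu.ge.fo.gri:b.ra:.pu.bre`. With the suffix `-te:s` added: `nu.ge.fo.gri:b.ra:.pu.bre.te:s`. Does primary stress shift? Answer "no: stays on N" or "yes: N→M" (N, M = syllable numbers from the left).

yes: 7→8

Base `nu.ge.fo.gri:b.ra:.pu.bre` (7 syllables):
  The word has 7 syllables; the final syllable is syllable 7 (bre).
  → primary stress on syllable 7.
Suffixed `nu.ge.fo.gri:b.ra:.pu.bre.te:s` (8 syllables):
  The word has 8 syllables; the final syllable is syllable 8 (te:s).
  → primary stress on syllable 8.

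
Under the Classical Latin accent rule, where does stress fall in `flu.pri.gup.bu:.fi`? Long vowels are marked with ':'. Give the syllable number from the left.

Classical Latin: stress the penult if heavy (long vowel or closed), else the antepenult.
Weights: 3 gup H, 4 bu: H, 5 fi L.
The penult (syllable 4, bu:) is heavy, so it takes stress.
Stress on syllable 4: flu.pri.gup.ˈbu:.fi.

4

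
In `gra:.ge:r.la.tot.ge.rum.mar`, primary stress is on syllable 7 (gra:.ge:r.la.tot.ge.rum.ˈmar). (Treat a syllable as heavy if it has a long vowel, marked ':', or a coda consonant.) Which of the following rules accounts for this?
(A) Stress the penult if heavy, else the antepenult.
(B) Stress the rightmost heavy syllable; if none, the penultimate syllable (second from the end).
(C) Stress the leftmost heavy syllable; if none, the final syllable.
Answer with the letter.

Rule A → syllable 6 (observed: 7).
Rule B → syllable 7 ✓.
Rule C → syllable 1 (observed: 7).

B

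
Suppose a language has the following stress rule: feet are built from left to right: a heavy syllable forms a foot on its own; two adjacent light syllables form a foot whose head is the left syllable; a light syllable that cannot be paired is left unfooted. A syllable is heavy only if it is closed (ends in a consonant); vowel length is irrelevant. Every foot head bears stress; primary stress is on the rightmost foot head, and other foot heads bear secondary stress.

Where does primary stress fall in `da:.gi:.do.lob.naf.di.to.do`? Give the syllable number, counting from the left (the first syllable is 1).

6

Weights: 1 da: L, 2 gi: L, 3 do L, 4 lob H, 5 naf H, 6 di L, 7 to L, 8 do L.
Parse left to right (heavy = foot alone; LL = one foot; stranded L unfooted): (ˈda:.gi:) do (ˈlob) (ˈnaf) (ˈdi.to) do.
Foot heads: 1, 4, 5, 6.
Primary stress on the rightmost head = syllable 6.
Primary stress: syllable 6 → da:.gi:.do.lob.naf.ˈdi.to.do.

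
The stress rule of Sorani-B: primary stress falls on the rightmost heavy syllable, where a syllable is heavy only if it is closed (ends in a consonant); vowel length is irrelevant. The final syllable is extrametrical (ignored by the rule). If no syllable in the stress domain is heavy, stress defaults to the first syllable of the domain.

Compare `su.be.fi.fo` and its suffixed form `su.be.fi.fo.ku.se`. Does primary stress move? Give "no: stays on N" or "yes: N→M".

no: stays on 1

Base `su.be.fi.fo` (4 syllables):
  The final syllable (4, fo) is extrametrical; the stress domain is syllables 1–3.
  Weights: 1 su L, 2 be L, 3 fi L.
  No heavy syllable in the domain; default to the first syllable of the domain = syllable 1.
  → primary stress on syllable 1.
Suffixed `su.be.fi.fo.ku.se` (6 syllables):
  The final syllable (6, se) is extrametrical; the stress domain is syllables 1–5.
  Weights: 1 su L, 2 be L, 3 fi L, 4 fo L, 5 ku L.
  No heavy syllable in the domain; default to the first syllable of the domain = syllable 1.
  → primary stress on syllable 1.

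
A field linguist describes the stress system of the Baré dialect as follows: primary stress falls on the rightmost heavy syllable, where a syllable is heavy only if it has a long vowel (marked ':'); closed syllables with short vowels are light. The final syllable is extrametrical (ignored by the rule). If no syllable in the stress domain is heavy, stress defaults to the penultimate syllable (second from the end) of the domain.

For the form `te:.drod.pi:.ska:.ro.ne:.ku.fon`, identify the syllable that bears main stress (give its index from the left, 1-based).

The final syllable (8, fon) is extrametrical; the stress domain is syllables 1–7.
Weights: 1 te: H, 2 drod L, 3 pi: H, 4 ska: H, 5 ro L, 6 ne: H, 7 ku L.
Heavy syllables in the domain: 1, 3, 4, 6. The rightmost is syllable 6 (ne:).
Primary stress: syllable 6 → te:.drod.pi:.ska:.ro.ˈne:.ku.fon.

6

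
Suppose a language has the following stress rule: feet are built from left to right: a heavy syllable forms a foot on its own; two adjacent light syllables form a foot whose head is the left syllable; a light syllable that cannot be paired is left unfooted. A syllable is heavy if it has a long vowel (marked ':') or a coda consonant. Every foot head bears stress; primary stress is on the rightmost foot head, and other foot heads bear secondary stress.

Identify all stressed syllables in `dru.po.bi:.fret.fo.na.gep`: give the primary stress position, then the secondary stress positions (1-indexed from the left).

Weights: 1 dru L, 2 po L, 3 bi: H, 4 fret H, 5 fo L, 6 na L, 7 gep H.
Parse left to right (heavy = foot alone; LL = one foot; stranded L unfooted): (ˈdru.po) (ˈbi:) (ˈfret) (ˈfo.na) (ˈgep).
Foot heads: 1, 3, 4, 5, 7.
Primary stress on the rightmost head = syllable 7.
Secondary stress on 1, 3, 4, 5: ˌdru.po.ˌbi:.ˌfret.ˌfo.na.ˈgep.

primary 7, secondary 1, 3, 4, 5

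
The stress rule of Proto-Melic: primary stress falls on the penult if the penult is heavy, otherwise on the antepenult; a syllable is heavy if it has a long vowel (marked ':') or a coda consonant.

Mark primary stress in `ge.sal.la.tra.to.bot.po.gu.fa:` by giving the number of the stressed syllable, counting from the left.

Weights: 7 po L, 8 gu L, 9 fa: H.
The penult (syllable 8, gu) is light, so stress falls on the antepenult (syllable 7, po).
Primary stress: syllable 7 → ge.sal.la.tra.to.bot.ˈpo.gu.fa:.

7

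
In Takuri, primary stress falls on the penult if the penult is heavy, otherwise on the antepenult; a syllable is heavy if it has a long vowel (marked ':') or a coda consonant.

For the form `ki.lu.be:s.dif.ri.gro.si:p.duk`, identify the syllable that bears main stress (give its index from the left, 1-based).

7

Weights: 6 gro L, 7 si:p H, 8 duk H.
The penult (syllable 7, si:p) is heavy, so it takes stress.
Primary stress: syllable 7 → ki.lu.be:s.dif.ri.gro.ˈsi:p.duk.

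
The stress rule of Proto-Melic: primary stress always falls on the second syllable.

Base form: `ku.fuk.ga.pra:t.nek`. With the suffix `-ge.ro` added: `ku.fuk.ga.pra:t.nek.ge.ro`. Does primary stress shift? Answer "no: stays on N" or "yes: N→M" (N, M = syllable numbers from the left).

no: stays on 2

Base `ku.fuk.ga.pra:t.nek` (5 syllables):
  The word has 5 syllables; the second syllable is syllable 2 (fuk).
  → primary stress on syllable 2.
Suffixed `ku.fuk.ga.pra:t.nek.ge.ro` (7 syllables):
  The word has 7 syllables; the second syllable is syllable 2 (fuk).
  → primary stress on syllable 2.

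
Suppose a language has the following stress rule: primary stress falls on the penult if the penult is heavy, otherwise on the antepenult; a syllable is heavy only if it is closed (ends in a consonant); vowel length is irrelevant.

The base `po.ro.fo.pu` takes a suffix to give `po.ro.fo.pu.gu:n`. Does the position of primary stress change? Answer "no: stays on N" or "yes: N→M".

yes: 2→3

Base `po.ro.fo.pu` (4 syllables):
  Weights: 2 ro L, 3 fo L, 4 pu L.
  The penult (syllable 3, fo) is light, so stress falls on the antepenult (syllable 2, ro).
  → primary stress on syllable 2.
Suffixed `po.ro.fo.pu.gu:n` (5 syllables):
  Weights: 3 fo L, 4 pu L, 5 gu:n H.
  The penult (syllable 4, pu) is light, so stress falls on the antepenult (syllable 3, fo).
  → primary stress on syllable 3.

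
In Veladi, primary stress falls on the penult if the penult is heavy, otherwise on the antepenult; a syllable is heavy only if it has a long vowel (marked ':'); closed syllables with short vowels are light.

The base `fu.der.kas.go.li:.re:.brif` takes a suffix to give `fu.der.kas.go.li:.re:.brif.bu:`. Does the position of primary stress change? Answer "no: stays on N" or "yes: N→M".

no: stays on 6

Base `fu.der.kas.go.li:.re:.brif` (7 syllables):
  Weights: 5 li: H, 6 re: H, 7 brif L.
  The penult (syllable 6, re:) is heavy, so it takes stress.
  → primary stress on syllable 6.
Suffixed `fu.der.kas.go.li:.re:.brif.bu:` (8 syllables):
  Weights: 6 re: H, 7 brif L, 8 bu: H.
  The penult (syllable 7, brif) is light, so stress falls on the antepenult (syllable 6, re:).
  → primary stress on syllable 6.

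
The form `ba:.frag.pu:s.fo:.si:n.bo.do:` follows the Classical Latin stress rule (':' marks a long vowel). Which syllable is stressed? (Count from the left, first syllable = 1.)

Classical Latin: stress the penult if heavy (long vowel or closed), else the antepenult.
Weights: 5 si:n H, 6 bo L, 7 do: H.
The penult (syllable 6, bo) is light, so stress falls on the antepenult (syllable 5, si:n).
Stress on syllable 5: ba:.frag.pu:s.fo:.ˈsi:n.bo.do:.

5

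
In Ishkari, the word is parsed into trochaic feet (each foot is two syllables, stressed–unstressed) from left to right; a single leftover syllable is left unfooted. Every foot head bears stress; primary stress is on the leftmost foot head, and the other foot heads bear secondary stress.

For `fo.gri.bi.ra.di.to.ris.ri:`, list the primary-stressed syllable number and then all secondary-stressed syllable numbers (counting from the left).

primary 1, secondary 3, 5, 7

Parse left to right into trochaic (ˈσσ) feet: (ˈfo.gri) (ˈbi.ra) (ˈdi.to) (ˈris.ri:).
Foot heads (stressed positions): 1, 3, 5, 7.
End Rule Leftmost: primary stress on the leftmost head = syllable 1.
Secondary stress on 3, 5, 7: ˈfo.gri.ˌbi.ra.ˌdi.to.ˌris.ri:.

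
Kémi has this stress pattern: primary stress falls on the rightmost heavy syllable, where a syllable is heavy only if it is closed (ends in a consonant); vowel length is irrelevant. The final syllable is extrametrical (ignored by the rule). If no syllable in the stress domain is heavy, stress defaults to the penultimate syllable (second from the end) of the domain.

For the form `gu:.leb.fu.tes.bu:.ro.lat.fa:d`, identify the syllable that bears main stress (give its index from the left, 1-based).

7

The final syllable (8, fa:d) is extrametrical; the stress domain is syllables 1–7.
Weights: 1 gu: L, 2 leb H, 3 fu L, 4 tes H, 5 bu: L, 6 ro L, 7 lat H.
Heavy syllables in the domain: 2, 4, 7. The rightmost is syllable 7 (lat).
Primary stress: syllable 7 → gu:.leb.fu.tes.bu:.ro.ˈlat.fa:d.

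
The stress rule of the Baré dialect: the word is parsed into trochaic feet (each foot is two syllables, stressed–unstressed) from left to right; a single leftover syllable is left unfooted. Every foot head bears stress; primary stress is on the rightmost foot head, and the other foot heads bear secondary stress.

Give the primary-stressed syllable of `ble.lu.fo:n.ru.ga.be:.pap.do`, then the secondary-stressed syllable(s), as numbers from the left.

primary 7, secondary 1, 3, 5

Parse left to right into trochaic (ˈσσ) feet: (ˈble.lu) (ˈfo:n.ru) (ˈga.be:) (ˈpap.do).
Foot heads (stressed positions): 1, 3, 5, 7.
End Rule Rightmost: primary stress on the rightmost head = syllable 7.
Secondary stress on 1, 3, 5: ˌble.lu.ˌfo:n.ru.ˌga.be:.ˈpap.do.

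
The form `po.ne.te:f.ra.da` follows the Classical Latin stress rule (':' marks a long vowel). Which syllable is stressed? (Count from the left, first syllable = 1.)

3

Classical Latin: stress the penult if heavy (long vowel or closed), else the antepenult.
Weights: 3 te:f H, 4 ra L, 5 da L.
The penult (syllable 4, ra) is light, so stress falls on the antepenult (syllable 3, te:f).
Stress on syllable 3: po.ne.ˈte:f.ra.da.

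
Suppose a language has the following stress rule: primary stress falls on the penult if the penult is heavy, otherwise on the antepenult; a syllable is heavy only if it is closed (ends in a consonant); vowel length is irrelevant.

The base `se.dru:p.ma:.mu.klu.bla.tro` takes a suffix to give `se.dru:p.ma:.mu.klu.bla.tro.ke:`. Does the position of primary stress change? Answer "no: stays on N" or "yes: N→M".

Base `se.dru:p.ma:.mu.klu.bla.tro` (7 syllables):
  Weights: 5 klu L, 6 bla L, 7 tro L.
  The penult (syllable 6, bla) is light, so stress falls on the antepenult (syllable 5, klu).
  → primary stress on syllable 5.
Suffixed `se.dru:p.ma:.mu.klu.bla.tro.ke:` (8 syllables):
  Weights: 6 bla L, 7 tro L, 8 ke: L.
  The penult (syllable 7, tro) is light, so stress falls on the antepenult (syllable 6, bla).
  → primary stress on syllable 6.

yes: 5→6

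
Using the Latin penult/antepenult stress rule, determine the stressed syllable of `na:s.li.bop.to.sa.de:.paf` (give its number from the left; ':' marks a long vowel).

Classical Latin: stress the penult if heavy (long vowel or closed), else the antepenult.
Weights: 5 sa L, 6 de: H, 7 paf H.
The penult (syllable 6, de:) is heavy, so it takes stress.
Stress on syllable 6: na:s.li.bop.to.sa.ˈde:.paf.

6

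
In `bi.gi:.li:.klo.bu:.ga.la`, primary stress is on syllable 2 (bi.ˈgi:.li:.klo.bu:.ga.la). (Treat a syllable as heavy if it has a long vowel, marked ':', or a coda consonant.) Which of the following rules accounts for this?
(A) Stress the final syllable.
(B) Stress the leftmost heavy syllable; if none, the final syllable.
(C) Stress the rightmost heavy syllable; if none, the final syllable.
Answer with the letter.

B

Rule A → syllable 7 (observed: 2).
Rule B → syllable 2 ✓.
Rule C → syllable 5 (observed: 2).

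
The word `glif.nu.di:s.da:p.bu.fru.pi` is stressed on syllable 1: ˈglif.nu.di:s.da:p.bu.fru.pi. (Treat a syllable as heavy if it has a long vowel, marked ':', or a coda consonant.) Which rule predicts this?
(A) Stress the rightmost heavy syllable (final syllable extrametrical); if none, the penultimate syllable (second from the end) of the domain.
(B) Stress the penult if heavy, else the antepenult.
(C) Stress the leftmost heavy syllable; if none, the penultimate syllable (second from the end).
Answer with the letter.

Rule A → syllable 4 (observed: 1).
Rule B → syllable 5 (observed: 1).
Rule C → syllable 1 ✓.

C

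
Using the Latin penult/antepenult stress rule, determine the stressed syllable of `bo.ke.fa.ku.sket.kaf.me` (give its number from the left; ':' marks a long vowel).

6

Classical Latin: stress the penult if heavy (long vowel or closed), else the antepenult.
Weights: 5 sket H, 6 kaf H, 7 me L.
The penult (syllable 6, kaf) is heavy, so it takes stress.
Stress on syllable 6: bo.ke.fa.ku.sket.ˈkaf.me.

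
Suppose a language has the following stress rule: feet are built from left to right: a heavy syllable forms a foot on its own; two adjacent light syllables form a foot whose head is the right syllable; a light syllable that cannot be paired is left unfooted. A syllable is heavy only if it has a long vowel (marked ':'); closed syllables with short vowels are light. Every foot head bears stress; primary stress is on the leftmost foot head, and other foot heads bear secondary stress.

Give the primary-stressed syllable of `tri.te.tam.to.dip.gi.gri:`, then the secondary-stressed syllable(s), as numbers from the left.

primary 2, secondary 4, 6, 7

Weights: 1 tri L, 2 te L, 3 tam L, 4 to L, 5 dip L, 6 gi L, 7 gri: H.
Parse left to right (heavy = foot alone; LL = one foot; stranded L unfooted): (tri.ˈte) (tam.ˈto) (dip.ˈgi) (ˈgri:).
Foot heads: 2, 4, 6, 7.
Primary stress on the leftmost head = syllable 2.
Secondary stress on 4, 6, 7: tri.ˈte.tam.ˌto.dip.ˌgi.ˌgri:.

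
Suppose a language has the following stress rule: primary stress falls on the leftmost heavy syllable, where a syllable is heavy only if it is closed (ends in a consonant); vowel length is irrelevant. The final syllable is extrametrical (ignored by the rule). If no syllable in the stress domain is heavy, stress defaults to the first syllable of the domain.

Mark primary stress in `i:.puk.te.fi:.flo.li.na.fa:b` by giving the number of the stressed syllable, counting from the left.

2

The final syllable (8, fa:b) is extrametrical; the stress domain is syllables 1–7.
Weights: 1 i: L, 2 puk H, 3 te L, 4 fi: L, 5 flo L, 6 li L, 7 na L.
Heavy syllables in the domain: 2. The leftmost is syllable 2 (puk).
Primary stress: syllable 2 → i:.ˈpuk.te.fi:.flo.li.na.fa:b.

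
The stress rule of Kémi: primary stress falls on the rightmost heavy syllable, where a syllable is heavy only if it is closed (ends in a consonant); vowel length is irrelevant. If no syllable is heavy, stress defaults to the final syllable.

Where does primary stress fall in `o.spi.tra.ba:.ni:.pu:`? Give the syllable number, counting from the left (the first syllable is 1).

6

Weights: 1 o L, 2 spi L, 3 tra L, 4 ba: L, 5 ni: L, 6 pu: L.
No heavy syllable in the domain; default to the final syllable = syllable 6.
Primary stress: syllable 6 → o.spi.tra.ba:.ni:.ˈpu:.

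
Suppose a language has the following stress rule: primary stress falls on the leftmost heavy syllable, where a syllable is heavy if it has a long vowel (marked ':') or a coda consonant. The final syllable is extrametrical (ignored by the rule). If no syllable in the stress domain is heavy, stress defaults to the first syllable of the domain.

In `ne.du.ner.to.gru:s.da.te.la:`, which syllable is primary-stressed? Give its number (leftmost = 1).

The final syllable (8, la:) is extrametrical; the stress domain is syllables 1–7.
Weights: 1 ne L, 2 du L, 3 ner H, 4 to L, 5 gru:s H, 6 da L, 7 te L.
Heavy syllables in the domain: 3, 5. The leftmost is syllable 3 (ner).
Primary stress: syllable 3 → ne.du.ˈner.to.gru:s.da.te.la:.

3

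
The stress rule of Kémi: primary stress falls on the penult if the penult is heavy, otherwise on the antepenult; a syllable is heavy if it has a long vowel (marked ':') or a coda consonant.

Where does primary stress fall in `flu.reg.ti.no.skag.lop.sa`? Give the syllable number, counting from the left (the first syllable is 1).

6

Weights: 5 skag H, 6 lop H, 7 sa L.
The penult (syllable 6, lop) is heavy, so it takes stress.
Primary stress: syllable 6 → flu.reg.ti.no.skag.ˈlop.sa.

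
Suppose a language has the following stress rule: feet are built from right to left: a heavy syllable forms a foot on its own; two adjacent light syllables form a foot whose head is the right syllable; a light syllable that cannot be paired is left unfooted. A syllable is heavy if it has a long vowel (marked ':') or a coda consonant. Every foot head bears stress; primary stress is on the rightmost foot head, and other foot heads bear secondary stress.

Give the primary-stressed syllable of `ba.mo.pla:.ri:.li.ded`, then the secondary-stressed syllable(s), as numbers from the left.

primary 6, secondary 2, 3, 4

Weights: 1 ba L, 2 mo L, 3 pla: H, 4 ri: H, 5 li L, 6 ded H.
Parse right to left (heavy = foot alone; LL = one foot; stranded L unfooted): (ba.ˈmo) (ˈpla:) (ˈri:) li (ˈded).
Foot heads: 2, 3, 4, 6.
Primary stress on the rightmost head = syllable 6.
Secondary stress on 2, 3, 4: ba.ˌmo.ˌpla:.ˌri:.li.ˈded.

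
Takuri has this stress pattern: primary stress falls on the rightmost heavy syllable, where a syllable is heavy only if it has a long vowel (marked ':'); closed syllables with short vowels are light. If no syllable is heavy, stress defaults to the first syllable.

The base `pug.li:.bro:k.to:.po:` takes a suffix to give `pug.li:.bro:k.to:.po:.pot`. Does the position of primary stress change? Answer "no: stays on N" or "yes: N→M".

no: stays on 5

Base `pug.li:.bro:k.to:.po:` (5 syllables):
  Weights: 1 pug L, 2 li: H, 3 bro:k H, 4 to: H, 5 po: H.
  Heavy syllables in the domain: 2, 3, 4, 5. The rightmost is syllable 5 (po:).
  → primary stress on syllable 5.
Suffixed `pug.li:.bro:k.to:.po:.pot` (6 syllables):
  Weights: 1 pug L, 2 li: H, 3 bro:k H, 4 to: H, 5 po: H, 6 pot L.
  Heavy syllables in the domain: 2, 3, 4, 5. The rightmost is syllable 5 (po:).
  → primary stress on syllable 5.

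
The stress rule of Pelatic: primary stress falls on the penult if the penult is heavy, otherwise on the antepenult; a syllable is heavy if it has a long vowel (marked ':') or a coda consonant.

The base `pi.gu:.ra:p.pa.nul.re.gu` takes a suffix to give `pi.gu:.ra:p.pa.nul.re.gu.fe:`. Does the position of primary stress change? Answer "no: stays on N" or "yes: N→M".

Base `pi.gu:.ra:p.pa.nul.re.gu` (7 syllables):
  Weights: 5 nul H, 6 re L, 7 gu L.
  The penult (syllable 6, re) is light, so stress falls on the antepenult (syllable 5, nul).
  → primary stress on syllable 5.
Suffixed `pi.gu:.ra:p.pa.nul.re.gu.fe:` (8 syllables):
  Weights: 6 re L, 7 gu L, 8 fe: H.
  The penult (syllable 7, gu) is light, so stress falls on the antepenult (syllable 6, re).
  → primary stress on syllable 6.

yes: 5→6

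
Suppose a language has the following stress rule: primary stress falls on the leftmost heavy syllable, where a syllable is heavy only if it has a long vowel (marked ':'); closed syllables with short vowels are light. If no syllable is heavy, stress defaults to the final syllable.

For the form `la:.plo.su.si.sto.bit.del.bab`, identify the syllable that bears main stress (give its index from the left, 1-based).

1

Weights: 1 la: H, 2 plo L, 3 su L, 4 si L, 5 sto L, 6 bit L, 7 del L, 8 bab L.
Heavy syllables in the domain: 1. The leftmost is syllable 1 (la:).
Primary stress: syllable 1 → ˈla:.plo.su.si.sto.bit.del.bab.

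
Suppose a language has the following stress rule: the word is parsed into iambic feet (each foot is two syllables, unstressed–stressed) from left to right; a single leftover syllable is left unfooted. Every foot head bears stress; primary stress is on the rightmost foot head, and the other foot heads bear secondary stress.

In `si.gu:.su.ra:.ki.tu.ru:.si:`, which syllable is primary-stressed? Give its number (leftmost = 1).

8

Parse left to right into iambic (σˈσ) feet: (si.ˈgu:) (su.ˈra:) (ki.ˈtu) (ru:.ˈsi:).
Foot heads (stressed positions): 2, 4, 6, 8.
End Rule Rightmost: primary stress on the rightmost head = syllable 8.
Primary stress: syllable 8 → si.gu:.su.ra:.ki.tu.ru:.ˈsi:.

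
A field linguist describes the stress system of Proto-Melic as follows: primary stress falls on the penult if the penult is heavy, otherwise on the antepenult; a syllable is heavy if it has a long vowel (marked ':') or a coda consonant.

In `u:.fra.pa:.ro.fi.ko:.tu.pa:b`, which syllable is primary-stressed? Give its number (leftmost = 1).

6

Weights: 6 ko: H, 7 tu L, 8 pa:b H.
The penult (syllable 7, tu) is light, so stress falls on the antepenult (syllable 6, ko:).
Primary stress: syllable 6 → u:.fra.pa:.ro.fi.ˈko:.tu.pa:b.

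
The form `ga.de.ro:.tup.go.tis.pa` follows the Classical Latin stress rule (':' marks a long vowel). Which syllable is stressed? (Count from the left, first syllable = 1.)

6

Classical Latin: stress the penult if heavy (long vowel or closed), else the antepenult.
Weights: 5 go L, 6 tis H, 7 pa L.
The penult (syllable 6, tis) is heavy, so it takes stress.
Stress on syllable 6: ga.de.ro:.tup.go.ˈtis.pa.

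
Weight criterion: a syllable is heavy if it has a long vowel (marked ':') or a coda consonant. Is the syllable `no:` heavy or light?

heavy

`no:`: long vowel, open (no coda). Long vowel → heavy.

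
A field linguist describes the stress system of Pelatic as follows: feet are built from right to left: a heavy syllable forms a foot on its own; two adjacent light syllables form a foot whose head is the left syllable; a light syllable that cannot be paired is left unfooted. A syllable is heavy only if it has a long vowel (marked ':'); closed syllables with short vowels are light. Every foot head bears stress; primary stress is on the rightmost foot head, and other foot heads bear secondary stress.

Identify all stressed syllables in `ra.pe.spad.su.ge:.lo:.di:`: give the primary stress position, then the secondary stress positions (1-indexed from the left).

Weights: 1 ra L, 2 pe L, 3 spad L, 4 su L, 5 ge: H, 6 lo: H, 7 di: H.
Parse right to left (heavy = foot alone; LL = one foot; stranded L unfooted): (ˈra.pe) (ˈspad.su) (ˈge:) (ˈlo:) (ˈdi:).
Foot heads: 1, 3, 5, 6, 7.
Primary stress on the rightmost head = syllable 7.
Secondary stress on 1, 3, 5, 6: ˌra.pe.ˌspad.su.ˌge:.ˌlo:.ˈdi:.

primary 7, secondary 1, 3, 5, 6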